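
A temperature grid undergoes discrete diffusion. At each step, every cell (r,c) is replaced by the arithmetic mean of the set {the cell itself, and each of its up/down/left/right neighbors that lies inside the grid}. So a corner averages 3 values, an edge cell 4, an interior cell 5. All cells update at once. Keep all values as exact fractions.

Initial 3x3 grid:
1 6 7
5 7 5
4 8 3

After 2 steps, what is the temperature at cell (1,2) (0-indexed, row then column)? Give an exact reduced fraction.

Answer: 691/120

Derivation:
Step 1: cell (1,2) = 11/2
Step 2: cell (1,2) = 691/120
Full grid after step 2:
  9/2 429/80 67/12
  1207/240 267/50 691/120
  185/36 227/40 49/9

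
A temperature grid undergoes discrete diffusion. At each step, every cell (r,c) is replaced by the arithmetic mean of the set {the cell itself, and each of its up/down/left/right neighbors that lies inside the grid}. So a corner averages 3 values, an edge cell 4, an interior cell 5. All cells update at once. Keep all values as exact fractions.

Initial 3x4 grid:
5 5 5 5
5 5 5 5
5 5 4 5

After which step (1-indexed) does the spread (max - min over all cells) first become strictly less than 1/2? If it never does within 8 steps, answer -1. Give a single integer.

Answer: 1

Derivation:
Step 1: max=5, min=14/3, spread=1/3
  -> spread < 1/2 first at step 1
Step 2: max=5, min=569/120, spread=31/120
Step 3: max=5, min=5189/1080, spread=211/1080
Step 4: max=8953/1800, min=523103/108000, spread=14077/108000
Step 5: max=536317/108000, min=4719593/972000, spread=5363/48600
Step 6: max=297131/60000, min=142059191/29160000, spread=93859/1166400
Step 7: max=480663533/97200000, min=8537725519/1749600000, spread=4568723/69984000
Step 8: max=14398381111/2916000000, min=513099564371/104976000000, spread=8387449/167961600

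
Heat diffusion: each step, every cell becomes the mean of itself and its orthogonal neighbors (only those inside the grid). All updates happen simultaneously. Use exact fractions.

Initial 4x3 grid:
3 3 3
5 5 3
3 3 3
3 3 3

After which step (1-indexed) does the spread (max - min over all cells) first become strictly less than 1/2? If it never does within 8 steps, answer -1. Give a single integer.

Step 1: max=4, min=3, spread=1
Step 2: max=449/120, min=3, spread=89/120
Step 3: max=493/135, min=373/120, spread=587/1080
Step 4: max=234217/64800, min=3793/1200, spread=5879/12960
  -> spread < 1/2 first at step 4
Step 5: max=13861553/3888000, min=10849/3375, spread=272701/777600
Step 6: max=824295967/233280000, min=21049247/6480000, spread=2660923/9331200
Step 7: max=49048929053/13996800000, min=141614797/43200000, spread=126629393/559872000
Step 8: max=2925039199927/839808000000, min=76974183307/23328000000, spread=1231748807/6718464000

Answer: 4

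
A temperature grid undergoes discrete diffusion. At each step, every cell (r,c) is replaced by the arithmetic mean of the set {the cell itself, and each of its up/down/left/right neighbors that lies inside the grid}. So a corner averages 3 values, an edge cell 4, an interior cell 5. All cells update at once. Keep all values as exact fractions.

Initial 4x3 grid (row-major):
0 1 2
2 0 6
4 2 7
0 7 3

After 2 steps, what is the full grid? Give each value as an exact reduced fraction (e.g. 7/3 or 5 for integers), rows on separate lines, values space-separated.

After step 1:
  1 3/4 3
  3/2 11/5 15/4
  2 4 9/2
  11/3 3 17/3
After step 2:
  13/12 139/80 5/2
  67/40 61/25 269/80
  67/24 157/50 215/48
  26/9 49/12 79/18

Answer: 13/12 139/80 5/2
67/40 61/25 269/80
67/24 157/50 215/48
26/9 49/12 79/18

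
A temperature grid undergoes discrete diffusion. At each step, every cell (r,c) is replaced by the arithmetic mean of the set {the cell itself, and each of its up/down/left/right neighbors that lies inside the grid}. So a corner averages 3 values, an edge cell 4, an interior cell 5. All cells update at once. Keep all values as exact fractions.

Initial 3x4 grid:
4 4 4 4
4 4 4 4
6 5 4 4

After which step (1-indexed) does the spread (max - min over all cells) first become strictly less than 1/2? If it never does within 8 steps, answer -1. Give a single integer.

Step 1: max=5, min=4, spread=1
Step 2: max=19/4, min=4, spread=3/4
Step 3: max=183/40, min=4, spread=23/40
Step 4: max=32263/7200, min=7247/1800, spread=131/288
  -> spread < 1/2 first at step 4
Step 5: max=1906597/432000, min=438053/108000, spread=30877/86400
Step 6: max=37742501/8640000, min=1470199/360000, spread=98309/345600
Step 7: max=6741593477/1555200000, min=199672811/48600000, spread=14082541/62208000
Step 8: max=402201822143/93312000000, min=6019760137/1458000000, spread=135497387/746496000

Answer: 4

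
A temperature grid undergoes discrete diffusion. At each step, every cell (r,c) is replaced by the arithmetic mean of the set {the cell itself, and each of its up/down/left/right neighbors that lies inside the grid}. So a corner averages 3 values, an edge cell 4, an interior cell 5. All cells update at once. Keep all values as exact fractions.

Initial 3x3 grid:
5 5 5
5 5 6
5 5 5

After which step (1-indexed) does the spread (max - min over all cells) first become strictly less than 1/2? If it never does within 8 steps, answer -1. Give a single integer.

Step 1: max=16/3, min=5, spread=1/3
  -> spread < 1/2 first at step 1
Step 2: max=1267/240, min=5, spread=67/240
Step 3: max=11237/2160, min=1007/200, spread=1807/10800
Step 4: max=4477963/864000, min=27361/5400, spread=33401/288000
Step 5: max=40109933/7776000, min=2743391/540000, spread=3025513/38880000
Step 6: max=16016926867/3110400000, min=146755949/28800000, spread=53531/995328
Step 7: max=959152925849/186624000000, min=39671116051/7776000000, spread=450953/11943936
Step 8: max=57496103560603/11197440000000, min=4766608610519/933120000000, spread=3799043/143327232

Answer: 1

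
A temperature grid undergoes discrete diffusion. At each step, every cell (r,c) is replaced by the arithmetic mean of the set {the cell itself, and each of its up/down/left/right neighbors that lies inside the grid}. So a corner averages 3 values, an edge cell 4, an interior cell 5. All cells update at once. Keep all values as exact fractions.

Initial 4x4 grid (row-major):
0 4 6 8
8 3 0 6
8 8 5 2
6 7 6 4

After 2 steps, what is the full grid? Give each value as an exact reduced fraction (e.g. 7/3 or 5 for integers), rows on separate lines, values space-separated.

After step 1:
  4 13/4 9/2 20/3
  19/4 23/5 4 4
  15/2 31/5 21/5 17/4
  7 27/4 11/2 4
After step 2:
  4 327/80 221/48 91/18
  417/80 114/25 213/50 227/48
  509/80 117/20 483/100 329/80
  85/12 509/80 409/80 55/12

Answer: 4 327/80 221/48 91/18
417/80 114/25 213/50 227/48
509/80 117/20 483/100 329/80
85/12 509/80 409/80 55/12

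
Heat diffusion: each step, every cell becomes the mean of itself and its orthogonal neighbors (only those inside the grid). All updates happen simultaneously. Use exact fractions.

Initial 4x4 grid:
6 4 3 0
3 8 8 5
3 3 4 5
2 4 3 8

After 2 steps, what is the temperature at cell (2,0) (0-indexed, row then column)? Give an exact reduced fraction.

Answer: 303/80

Derivation:
Step 1: cell (2,0) = 11/4
Step 2: cell (2,0) = 303/80
Full grid after step 2:
  175/36 139/30 259/60 131/36
  1037/240 509/100 473/100 137/30
  303/80 399/100 497/100 299/60
  35/12 303/80 1061/240 187/36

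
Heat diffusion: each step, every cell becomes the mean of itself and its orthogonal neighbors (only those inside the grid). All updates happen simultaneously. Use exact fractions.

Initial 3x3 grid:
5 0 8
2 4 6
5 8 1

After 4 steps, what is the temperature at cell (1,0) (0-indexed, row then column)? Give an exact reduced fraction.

Step 1: cell (1,0) = 4
Step 2: cell (1,0) = 23/6
Step 3: cell (1,0) = 2909/720
Step 4: cell (1,0) = 22031/5400
Full grid after step 4:
  102071/25920 235189/57600 27919/6480
  22031/5400 51409/12000 767717/172800
  18581/4320 42619/9600 39617/8640

Answer: 22031/5400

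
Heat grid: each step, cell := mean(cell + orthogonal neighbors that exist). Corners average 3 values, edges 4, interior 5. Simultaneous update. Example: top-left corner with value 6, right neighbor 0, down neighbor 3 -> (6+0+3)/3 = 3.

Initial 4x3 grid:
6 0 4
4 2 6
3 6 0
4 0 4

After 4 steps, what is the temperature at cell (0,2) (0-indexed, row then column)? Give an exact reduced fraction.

Step 1: cell (0,2) = 10/3
Step 2: cell (0,2) = 28/9
Step 3: cell (0,2) = 446/135
Step 4: cell (0,2) = 103819/32400
Full grid after step 4:
  108319/32400 725191/216000 103819/32400
  11534/3375 288359/90000 349963/108000
  170909/54000 575743/180000 318943/108000
  203453/64800 1249577/432000 190553/64800

Answer: 103819/32400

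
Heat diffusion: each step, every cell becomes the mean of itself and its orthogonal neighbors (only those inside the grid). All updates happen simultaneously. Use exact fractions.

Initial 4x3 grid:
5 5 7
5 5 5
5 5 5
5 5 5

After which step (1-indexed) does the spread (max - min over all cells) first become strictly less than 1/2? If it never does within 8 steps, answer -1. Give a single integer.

Answer: 3

Derivation:
Step 1: max=17/3, min=5, spread=2/3
Step 2: max=50/9, min=5, spread=5/9
Step 3: max=581/108, min=5, spread=41/108
  -> spread < 1/2 first at step 3
Step 4: max=69017/12960, min=5, spread=4217/12960
Step 5: max=4097149/777600, min=18079/3600, spread=38417/155520
Step 6: max=244480211/46656000, min=362597/72000, spread=1903471/9331200
Step 7: max=14597789089/2799360000, min=10915759/2160000, spread=18038617/111974400
Step 8: max=873076182851/167961600000, min=984926759/194400000, spread=883978523/6718464000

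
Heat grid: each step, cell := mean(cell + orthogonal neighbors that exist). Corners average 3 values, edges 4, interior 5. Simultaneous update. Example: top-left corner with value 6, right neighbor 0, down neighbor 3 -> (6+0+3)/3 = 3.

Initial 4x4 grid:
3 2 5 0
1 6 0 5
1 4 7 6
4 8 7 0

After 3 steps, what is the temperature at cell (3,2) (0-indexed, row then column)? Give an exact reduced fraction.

Answer: 35981/7200

Derivation:
Step 1: cell (3,2) = 11/2
Step 2: cell (3,2) = 1223/240
Step 3: cell (3,2) = 35981/7200
Full grid after step 3:
  239/90 2551/800 4291/1440 1769/540
  2581/800 327/100 289/75 4969/1440
  26141/7200 13087/3000 12949/3000 31661/7200
  4711/1080 33581/7200 35981/7200 5029/1080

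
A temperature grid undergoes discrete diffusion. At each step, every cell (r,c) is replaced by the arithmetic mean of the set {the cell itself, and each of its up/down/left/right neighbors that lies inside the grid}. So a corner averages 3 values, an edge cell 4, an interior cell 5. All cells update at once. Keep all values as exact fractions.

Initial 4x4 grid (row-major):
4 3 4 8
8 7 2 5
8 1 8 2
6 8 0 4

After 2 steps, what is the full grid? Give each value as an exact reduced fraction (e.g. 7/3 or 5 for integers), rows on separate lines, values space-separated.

Answer: 65/12 359/80 1177/240 85/18
217/40 541/100 41/10 149/30
787/120 227/50 479/100 17/5
101/18 1349/240 267/80 47/12

Derivation:
After step 1:
  5 9/2 17/4 17/3
  27/4 21/5 26/5 17/4
  23/4 32/5 13/5 19/4
  22/3 15/4 5 2
After step 2:
  65/12 359/80 1177/240 85/18
  217/40 541/100 41/10 149/30
  787/120 227/50 479/100 17/5
  101/18 1349/240 267/80 47/12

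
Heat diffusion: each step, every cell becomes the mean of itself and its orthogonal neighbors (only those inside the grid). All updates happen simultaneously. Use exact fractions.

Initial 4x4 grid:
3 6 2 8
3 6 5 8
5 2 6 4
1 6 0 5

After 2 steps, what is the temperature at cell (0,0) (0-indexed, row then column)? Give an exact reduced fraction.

Answer: 25/6

Derivation:
Step 1: cell (0,0) = 4
Step 2: cell (0,0) = 25/6
Full grid after step 2:
  25/6 179/40 209/40 35/6
  77/20 233/50 247/50 117/20
  4 89/25 119/25 23/5
  3 31/8 129/40 13/3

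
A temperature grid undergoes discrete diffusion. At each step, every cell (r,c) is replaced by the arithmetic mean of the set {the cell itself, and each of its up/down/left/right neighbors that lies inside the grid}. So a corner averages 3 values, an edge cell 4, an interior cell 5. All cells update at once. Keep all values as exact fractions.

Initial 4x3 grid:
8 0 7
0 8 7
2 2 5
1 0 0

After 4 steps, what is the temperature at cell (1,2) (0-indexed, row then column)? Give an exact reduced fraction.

Answer: 891811/216000

Derivation:
Step 1: cell (1,2) = 27/4
Step 2: cell (1,2) = 1099/240
Step 3: cell (1,2) = 34003/7200
Step 4: cell (1,2) = 891811/216000
Full grid after step 4:
  525311/129600 3694229/864000 615911/129600
  726061/216000 1434391/360000 891811/216000
  192287/72000 1012691/360000 728611/216000
  83077/43200 1963729/864000 323831/129600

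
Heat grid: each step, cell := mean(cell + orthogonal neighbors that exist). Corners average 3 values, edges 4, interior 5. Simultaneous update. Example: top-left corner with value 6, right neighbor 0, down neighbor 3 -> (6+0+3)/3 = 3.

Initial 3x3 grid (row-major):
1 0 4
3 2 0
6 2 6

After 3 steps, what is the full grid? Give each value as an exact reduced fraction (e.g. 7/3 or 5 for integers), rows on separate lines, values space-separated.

After step 1:
  4/3 7/4 4/3
  3 7/5 3
  11/3 4 8/3
After step 2:
  73/36 349/240 73/36
  47/20 263/100 21/10
  32/9 44/15 29/9
After step 3:
  4199/2160 29303/14400 4019/2160
  3169/1200 4587/2000 499/200
  1591/540 11107/3600 743/270

Answer: 4199/2160 29303/14400 4019/2160
3169/1200 4587/2000 499/200
1591/540 11107/3600 743/270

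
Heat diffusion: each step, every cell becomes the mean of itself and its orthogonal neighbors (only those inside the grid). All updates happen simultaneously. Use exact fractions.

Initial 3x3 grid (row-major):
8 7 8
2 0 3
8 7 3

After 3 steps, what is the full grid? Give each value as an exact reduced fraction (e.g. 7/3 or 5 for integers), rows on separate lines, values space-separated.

Answer: 11173/2160 72371/14400 3551/720
35123/7200 28327/6000 32423/7200
2587/540 3597/800 2357/540

Derivation:
After step 1:
  17/3 23/4 6
  9/2 19/5 7/2
  17/3 9/2 13/3
After step 2:
  191/36 1273/240 61/12
  589/120 441/100 529/120
  44/9 183/40 37/9
After step 3:
  11173/2160 72371/14400 3551/720
  35123/7200 28327/6000 32423/7200
  2587/540 3597/800 2357/540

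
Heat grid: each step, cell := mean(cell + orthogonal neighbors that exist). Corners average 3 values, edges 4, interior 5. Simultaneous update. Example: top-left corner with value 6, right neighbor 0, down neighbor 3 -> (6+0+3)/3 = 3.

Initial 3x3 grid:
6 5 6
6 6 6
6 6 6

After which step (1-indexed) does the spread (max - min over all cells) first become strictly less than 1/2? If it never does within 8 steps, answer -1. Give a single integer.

Step 1: max=6, min=17/3, spread=1/3
  -> spread < 1/2 first at step 1
Step 2: max=6, min=1373/240, spread=67/240
Step 3: max=1193/200, min=12523/2160, spread=1807/10800
Step 4: max=32039/5400, min=5026037/864000, spread=33401/288000
Step 5: max=3196609/540000, min=45426067/7776000, spread=3025513/38880000
Step 6: max=170044051/28800000, min=18197473133/3110400000, spread=53531/995328
Step 7: max=45864883949/7776000000, min=1093711074151/186624000000, spread=450953/11943936
Step 8: max=5497711389481/933120000000, min=65675736439397/11197440000000, spread=3799043/143327232

Answer: 1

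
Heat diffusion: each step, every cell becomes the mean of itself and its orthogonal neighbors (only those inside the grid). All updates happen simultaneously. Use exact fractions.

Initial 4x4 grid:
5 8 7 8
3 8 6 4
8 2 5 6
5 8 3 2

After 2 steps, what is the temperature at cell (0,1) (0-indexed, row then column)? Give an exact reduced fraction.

Answer: 1499/240

Derivation:
Step 1: cell (0,1) = 7
Step 2: cell (0,1) = 1499/240
Full grid after step 2:
  55/9 1499/240 319/48 235/36
  637/120 153/25 581/100 271/48
  237/40 5 507/100 1099/240
  16/3 111/20 64/15 149/36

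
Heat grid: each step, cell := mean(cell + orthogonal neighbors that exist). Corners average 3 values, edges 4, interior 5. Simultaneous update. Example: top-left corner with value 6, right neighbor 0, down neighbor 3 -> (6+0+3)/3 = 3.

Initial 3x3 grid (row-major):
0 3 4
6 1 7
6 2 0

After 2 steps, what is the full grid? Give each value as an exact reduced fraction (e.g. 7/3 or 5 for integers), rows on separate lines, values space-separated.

After step 1:
  3 2 14/3
  13/4 19/5 3
  14/3 9/4 3
After step 2:
  11/4 101/30 29/9
  883/240 143/50 217/60
  61/18 823/240 11/4

Answer: 11/4 101/30 29/9
883/240 143/50 217/60
61/18 823/240 11/4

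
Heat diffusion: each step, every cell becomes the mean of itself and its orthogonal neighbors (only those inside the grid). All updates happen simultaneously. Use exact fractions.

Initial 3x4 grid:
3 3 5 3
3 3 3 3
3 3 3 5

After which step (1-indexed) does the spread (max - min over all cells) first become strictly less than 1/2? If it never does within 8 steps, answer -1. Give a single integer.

Answer: 4

Derivation:
Step 1: max=11/3, min=3, spread=2/3
Step 2: max=427/120, min=3, spread=67/120
Step 3: max=3827/1080, min=73/24, spread=271/540
Step 4: max=226399/64800, min=3721/1200, spread=5093/12960
  -> spread < 1/2 first at step 4
Step 5: max=13475501/3888000, min=338611/108000, spread=257101/777600
Step 6: max=801493999/233280000, min=10267967/3240000, spread=497603/1866240
Step 7: max=47784437141/13996800000, min=103446113/32400000, spread=123828653/559872000
Step 8: max=2850565884319/839808000000, min=9370295413/2916000000, spread=1215366443/6718464000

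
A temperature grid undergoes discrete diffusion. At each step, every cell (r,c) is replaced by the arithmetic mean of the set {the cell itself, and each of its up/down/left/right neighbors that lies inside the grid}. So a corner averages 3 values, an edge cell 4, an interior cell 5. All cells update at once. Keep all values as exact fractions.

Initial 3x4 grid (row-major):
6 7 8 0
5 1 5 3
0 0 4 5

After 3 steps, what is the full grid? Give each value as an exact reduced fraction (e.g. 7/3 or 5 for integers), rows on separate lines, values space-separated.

Answer: 179/40 449/100 15749/3600 8887/2160
6247/1800 22219/6000 11417/3000 54881/14400
5791/2160 20203/7200 2647/800 53/15

Derivation:
After step 1:
  6 11/2 5 11/3
  3 18/5 21/5 13/4
  5/3 5/4 7/2 4
After step 2:
  29/6 201/40 551/120 143/36
  107/30 351/100 391/100 907/240
  71/36 601/240 259/80 43/12
After step 3:
  179/40 449/100 15749/3600 8887/2160
  6247/1800 22219/6000 11417/3000 54881/14400
  5791/2160 20203/7200 2647/800 53/15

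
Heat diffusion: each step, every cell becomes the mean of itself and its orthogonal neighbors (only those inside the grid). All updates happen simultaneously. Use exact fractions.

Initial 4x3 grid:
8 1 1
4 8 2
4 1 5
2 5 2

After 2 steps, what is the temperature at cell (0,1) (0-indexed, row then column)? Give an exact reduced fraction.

Answer: 401/120

Derivation:
Step 1: cell (0,1) = 9/2
Step 2: cell (0,1) = 401/120
Full grid after step 2:
  89/18 401/120 59/18
  977/240 223/50 331/120
  1021/240 311/100 151/40
  107/36 443/120 3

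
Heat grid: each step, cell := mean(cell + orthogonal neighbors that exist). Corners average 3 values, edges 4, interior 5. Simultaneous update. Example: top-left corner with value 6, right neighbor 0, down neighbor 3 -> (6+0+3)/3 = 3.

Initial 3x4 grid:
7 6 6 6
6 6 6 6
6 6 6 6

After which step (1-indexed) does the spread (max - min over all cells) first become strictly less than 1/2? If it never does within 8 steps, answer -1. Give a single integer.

Step 1: max=19/3, min=6, spread=1/3
  -> spread < 1/2 first at step 1
Step 2: max=113/18, min=6, spread=5/18
Step 3: max=1337/216, min=6, spread=41/216
Step 4: max=159737/25920, min=6, spread=4217/25920
Step 5: max=9540349/1555200, min=43279/7200, spread=38417/311040
Step 6: max=571072211/93312000, min=866597/144000, spread=1903471/18662400
Step 7: max=34193309089/5598720000, min=26035759/4320000, spread=18038617/223948800
Step 8: max=2048807382851/335923200000, min=2345726759/388800000, spread=883978523/13436928000

Answer: 1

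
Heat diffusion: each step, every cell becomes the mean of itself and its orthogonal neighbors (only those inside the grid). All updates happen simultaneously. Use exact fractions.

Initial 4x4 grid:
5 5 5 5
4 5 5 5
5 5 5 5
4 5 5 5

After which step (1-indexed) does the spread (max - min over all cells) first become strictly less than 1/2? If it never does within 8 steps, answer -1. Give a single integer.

Answer: 2

Derivation:
Step 1: max=5, min=9/2, spread=1/2
Step 2: max=5, min=167/36, spread=13/36
  -> spread < 1/2 first at step 2
Step 3: max=5, min=33943/7200, spread=2057/7200
Step 4: max=4991/1000, min=9629/2025, spread=19111/81000
Step 5: max=16796/3375, min=31014331/6480000, spread=1233989/6480000
Step 6: max=10726019/2160000, min=70047679/14580000, spread=9411797/58320000
Step 7: max=1926101/388800, min=421782869/87480000, spread=362183/2733750
Step 8: max=48062970137/9720000000, min=63410436907/13122000000, spread=29491455559/262440000000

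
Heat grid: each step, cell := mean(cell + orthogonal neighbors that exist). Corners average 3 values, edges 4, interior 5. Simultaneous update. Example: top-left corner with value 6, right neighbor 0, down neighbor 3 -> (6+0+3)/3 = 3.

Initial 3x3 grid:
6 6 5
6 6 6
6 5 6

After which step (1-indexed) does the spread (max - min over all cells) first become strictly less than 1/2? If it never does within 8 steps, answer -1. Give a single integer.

Step 1: max=6, min=17/3, spread=1/3
  -> spread < 1/2 first at step 1
Step 2: max=71/12, min=1373/240, spread=47/240
Step 3: max=469/80, min=6179/1080, spread=61/432
Step 4: max=252367/43200, min=372163/64800, spread=511/5184
Step 5: max=15092149/2592000, min=22368911/3888000, spread=4309/62208
Step 6: max=301341901/51840000, min=1344696367/233280000, spread=36295/746496
Step 7: max=54166350941/9331200000, min=80771756099/13996800000, spread=305773/8957952
Step 8: max=3247250070527/559872000000, min=4850750488603/839808000000, spread=2575951/107495424

Answer: 1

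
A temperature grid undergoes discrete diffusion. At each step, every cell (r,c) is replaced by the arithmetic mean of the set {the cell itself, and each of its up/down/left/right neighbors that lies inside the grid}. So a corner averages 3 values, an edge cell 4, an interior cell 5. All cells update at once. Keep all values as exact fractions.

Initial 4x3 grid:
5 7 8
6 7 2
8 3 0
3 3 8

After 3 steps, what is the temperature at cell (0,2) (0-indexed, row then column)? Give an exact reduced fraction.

Answer: 2297/432

Derivation:
Step 1: cell (0,2) = 17/3
Step 2: cell (0,2) = 50/9
Step 3: cell (0,2) = 2297/432
Full grid after step 3:
  859/144 83399/14400 2297/432
  3371/600 30841/6000 17351/3600
  8863/1800 27371/6000 14801/3600
  10027/2160 60829/14400 8467/2160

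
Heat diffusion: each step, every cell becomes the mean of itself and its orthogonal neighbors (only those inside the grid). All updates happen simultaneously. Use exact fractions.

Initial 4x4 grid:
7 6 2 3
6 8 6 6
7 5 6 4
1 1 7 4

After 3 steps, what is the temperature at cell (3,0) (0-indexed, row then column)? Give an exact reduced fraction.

Answer: 1031/240

Derivation:
Step 1: cell (3,0) = 3
Step 2: cell (3,0) = 15/4
Step 3: cell (3,0) = 1031/240
Full grid after step 3:
  13007/2160 20521/3600 17957/3600 9931/2160
  42227/7200 33677/6000 31273/6000 34819/7200
  11969/2400 407/80 10131/2000 3979/800
  1031/240 1759/400 5641/1200 3497/720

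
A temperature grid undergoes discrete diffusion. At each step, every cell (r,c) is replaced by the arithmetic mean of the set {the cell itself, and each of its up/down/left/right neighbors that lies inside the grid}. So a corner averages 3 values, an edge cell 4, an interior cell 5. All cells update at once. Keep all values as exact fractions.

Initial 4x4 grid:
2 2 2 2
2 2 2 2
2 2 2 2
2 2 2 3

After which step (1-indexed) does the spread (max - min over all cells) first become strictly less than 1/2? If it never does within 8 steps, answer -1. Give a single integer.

Step 1: max=7/3, min=2, spread=1/3
  -> spread < 1/2 first at step 1
Step 2: max=41/18, min=2, spread=5/18
Step 3: max=473/216, min=2, spread=41/216
Step 4: max=14003/6480, min=2, spread=1043/6480
Step 5: max=414353/194400, min=2, spread=25553/194400
Step 6: max=12335459/5832000, min=36079/18000, spread=645863/5832000
Step 7: max=367561691/174960000, min=240971/120000, spread=16225973/174960000
Step 8: max=10975077983/5248800000, min=108701/54000, spread=409340783/5248800000

Answer: 1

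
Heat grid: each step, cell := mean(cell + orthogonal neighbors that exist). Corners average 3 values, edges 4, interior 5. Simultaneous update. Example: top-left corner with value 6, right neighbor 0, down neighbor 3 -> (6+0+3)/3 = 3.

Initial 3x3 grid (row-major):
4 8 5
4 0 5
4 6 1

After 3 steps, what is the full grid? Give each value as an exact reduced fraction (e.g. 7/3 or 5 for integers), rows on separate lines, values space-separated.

Answer: 9821/2160 61357/14400 823/180
4661/1200 8503/2000 6123/1600
8551/2160 50807/14400 1381/360

Derivation:
After step 1:
  16/3 17/4 6
  3 23/5 11/4
  14/3 11/4 4
After step 2:
  151/36 1211/240 13/3
  22/5 347/100 347/80
  125/36 961/240 19/6
After step 3:
  9821/2160 61357/14400 823/180
  4661/1200 8503/2000 6123/1600
  8551/2160 50807/14400 1381/360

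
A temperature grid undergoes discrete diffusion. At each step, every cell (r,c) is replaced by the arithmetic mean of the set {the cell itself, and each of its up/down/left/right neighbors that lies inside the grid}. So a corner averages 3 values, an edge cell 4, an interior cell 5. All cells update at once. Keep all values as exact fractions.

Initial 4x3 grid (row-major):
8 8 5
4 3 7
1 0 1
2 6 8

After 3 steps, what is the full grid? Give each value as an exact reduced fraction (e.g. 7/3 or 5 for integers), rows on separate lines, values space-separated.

After step 1:
  20/3 6 20/3
  4 22/5 4
  7/4 11/5 4
  3 4 5
After step 2:
  50/9 89/15 50/9
  1009/240 103/25 143/30
  219/80 327/100 19/5
  35/12 71/20 13/3
After step 3:
  11299/2160 2381/450 1463/270
  29911/7200 26753/6000 8209/1800
  7877/2400 6991/2000 1617/400
  2209/720 1407/400 701/180

Answer: 11299/2160 2381/450 1463/270
29911/7200 26753/6000 8209/1800
7877/2400 6991/2000 1617/400
2209/720 1407/400 701/180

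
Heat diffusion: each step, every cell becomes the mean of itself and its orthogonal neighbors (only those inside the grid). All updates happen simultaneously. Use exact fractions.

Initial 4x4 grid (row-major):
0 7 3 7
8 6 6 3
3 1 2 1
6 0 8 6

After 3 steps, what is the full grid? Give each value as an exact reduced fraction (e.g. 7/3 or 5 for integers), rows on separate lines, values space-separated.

After step 1:
  5 4 23/4 13/3
  17/4 28/5 4 17/4
  9/2 12/5 18/5 3
  3 15/4 4 5
After step 2:
  53/12 407/80 217/48 43/9
  387/80 81/20 116/25 187/48
  283/80 397/100 17/5 317/80
  15/4 263/80 327/80 4
After step 3:
  1721/360 723/160 34247/7200 475/108
  2021/480 4517/1000 1538/375 31097/7200
  3219/800 3649/1000 1003/250 1831/480
  141/40 3019/800 591/160 241/60

Answer: 1721/360 723/160 34247/7200 475/108
2021/480 4517/1000 1538/375 31097/7200
3219/800 3649/1000 1003/250 1831/480
141/40 3019/800 591/160 241/60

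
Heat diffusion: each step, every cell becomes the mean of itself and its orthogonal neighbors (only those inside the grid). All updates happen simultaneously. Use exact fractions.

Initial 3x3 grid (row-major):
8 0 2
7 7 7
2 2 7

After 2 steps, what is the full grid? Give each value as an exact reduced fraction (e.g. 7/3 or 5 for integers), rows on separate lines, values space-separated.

After step 1:
  5 17/4 3
  6 23/5 23/4
  11/3 9/2 16/3
After step 2:
  61/12 337/80 13/3
  289/60 251/50 1121/240
  85/18 181/40 187/36

Answer: 61/12 337/80 13/3
289/60 251/50 1121/240
85/18 181/40 187/36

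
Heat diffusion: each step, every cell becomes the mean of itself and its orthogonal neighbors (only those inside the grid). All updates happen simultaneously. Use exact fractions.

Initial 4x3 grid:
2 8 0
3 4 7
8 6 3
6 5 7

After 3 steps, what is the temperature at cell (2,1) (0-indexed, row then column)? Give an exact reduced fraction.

Answer: 31139/6000

Derivation:
Step 1: cell (2,1) = 26/5
Step 2: cell (2,1) = 283/50
Step 3: cell (2,1) = 31139/6000
Full grid after step 3:
  4903/1080 30683/7200 3257/720
  4231/900 29549/6000 3647/800
  19849/3600 31139/6000 12641/2400
  767/135 10307/1800 3859/720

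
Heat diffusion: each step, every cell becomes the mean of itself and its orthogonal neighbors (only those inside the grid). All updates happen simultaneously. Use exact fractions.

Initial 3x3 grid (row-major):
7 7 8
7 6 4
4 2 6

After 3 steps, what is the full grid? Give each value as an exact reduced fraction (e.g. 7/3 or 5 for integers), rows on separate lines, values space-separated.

Answer: 1121/180 22711/3600 1639/270
10343/1800 16589/3000 20161/3600
5431/1080 36047/7200 589/120

Derivation:
After step 1:
  7 7 19/3
  6 26/5 6
  13/3 9/2 4
After step 2:
  20/3 383/60 58/9
  169/30 287/50 323/60
  89/18 541/120 29/6
After step 3:
  1121/180 22711/3600 1639/270
  10343/1800 16589/3000 20161/3600
  5431/1080 36047/7200 589/120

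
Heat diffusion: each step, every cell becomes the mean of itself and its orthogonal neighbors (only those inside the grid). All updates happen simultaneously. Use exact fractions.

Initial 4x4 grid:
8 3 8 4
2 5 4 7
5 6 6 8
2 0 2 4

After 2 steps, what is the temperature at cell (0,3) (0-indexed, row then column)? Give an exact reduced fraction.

Answer: 101/18

Derivation:
Step 1: cell (0,3) = 19/3
Step 2: cell (0,3) = 101/18
Full grid after step 2:
  46/9 229/48 277/48 101/18
  205/48 127/25 257/50 73/12
  929/240 397/100 497/100 82/15
  103/36 367/120 461/120 167/36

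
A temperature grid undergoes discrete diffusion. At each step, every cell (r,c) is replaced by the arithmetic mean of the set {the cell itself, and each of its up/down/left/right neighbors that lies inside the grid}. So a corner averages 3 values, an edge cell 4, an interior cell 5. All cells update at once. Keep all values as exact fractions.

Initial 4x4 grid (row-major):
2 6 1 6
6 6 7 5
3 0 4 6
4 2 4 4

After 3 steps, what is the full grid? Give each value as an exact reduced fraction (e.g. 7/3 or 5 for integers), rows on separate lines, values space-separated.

After step 1:
  14/3 15/4 5 4
  17/4 5 23/5 6
  13/4 3 21/5 19/4
  3 5/2 7/2 14/3
After step 2:
  38/9 221/48 347/80 5
  103/24 103/25 124/25 387/80
  27/8 359/100 401/100 1177/240
  35/12 3 223/60 155/36
After step 3:
  1889/432 31111/7200 11341/2400 189/40
  1801/450 25879/6000 4453/1000 11821/2400
  1063/300 3619/1000 25417/6000 32503/7200
  223/72 3967/1200 13529/3600 9307/2160

Answer: 1889/432 31111/7200 11341/2400 189/40
1801/450 25879/6000 4453/1000 11821/2400
1063/300 3619/1000 25417/6000 32503/7200
223/72 3967/1200 13529/3600 9307/2160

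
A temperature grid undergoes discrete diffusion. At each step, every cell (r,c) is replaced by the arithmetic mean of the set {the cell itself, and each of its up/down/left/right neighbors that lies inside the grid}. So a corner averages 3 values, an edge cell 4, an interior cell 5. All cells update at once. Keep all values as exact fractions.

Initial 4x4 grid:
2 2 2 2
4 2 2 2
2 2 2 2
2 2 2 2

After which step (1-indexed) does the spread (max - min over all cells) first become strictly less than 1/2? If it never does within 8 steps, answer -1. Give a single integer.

Step 1: max=8/3, min=2, spread=2/3
Step 2: max=151/60, min=2, spread=31/60
Step 3: max=1291/540, min=2, spread=211/540
  -> spread < 1/2 first at step 3
Step 4: max=124843/54000, min=2, spread=16843/54000
Step 5: max=1110643/486000, min=9079/4500, spread=130111/486000
Step 6: max=32802367/14580000, min=547159/270000, spread=3255781/14580000
Step 7: max=975153691/437400000, min=551107/270000, spread=82360351/437400000
Step 8: max=28995316891/13122000000, min=99706441/48600000, spread=2074577821/13122000000

Answer: 3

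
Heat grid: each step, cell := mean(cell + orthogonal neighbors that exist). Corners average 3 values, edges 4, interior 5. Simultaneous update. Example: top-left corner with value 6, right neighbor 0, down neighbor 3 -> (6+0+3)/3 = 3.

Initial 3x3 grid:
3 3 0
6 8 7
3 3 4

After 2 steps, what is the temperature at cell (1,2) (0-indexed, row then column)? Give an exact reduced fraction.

Answer: 363/80

Derivation:
Step 1: cell (1,2) = 19/4
Step 2: cell (1,2) = 363/80
Full grid after step 2:
  25/6 487/120 139/36
  23/5 463/100 363/80
  9/2 557/120 167/36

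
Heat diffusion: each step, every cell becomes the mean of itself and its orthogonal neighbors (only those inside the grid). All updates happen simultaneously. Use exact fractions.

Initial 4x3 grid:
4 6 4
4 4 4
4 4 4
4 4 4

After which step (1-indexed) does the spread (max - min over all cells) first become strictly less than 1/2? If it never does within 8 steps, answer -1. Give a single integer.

Answer: 3

Derivation:
Step 1: max=14/3, min=4, spread=2/3
Step 2: max=547/120, min=4, spread=67/120
Step 3: max=4757/1080, min=4, spread=437/1080
  -> spread < 1/2 first at step 3
Step 4: max=1885531/432000, min=2009/500, spread=29951/86400
Step 5: max=16767821/3888000, min=13658/3375, spread=206761/777600
Step 6: max=6676995571/1555200000, min=10965671/2700000, spread=14430763/62208000
Step 7: max=398355741689/93312000000, min=881652727/216000000, spread=139854109/746496000
Step 8: max=23817351890251/5598720000000, min=79611228977/19440000000, spread=7114543559/44789760000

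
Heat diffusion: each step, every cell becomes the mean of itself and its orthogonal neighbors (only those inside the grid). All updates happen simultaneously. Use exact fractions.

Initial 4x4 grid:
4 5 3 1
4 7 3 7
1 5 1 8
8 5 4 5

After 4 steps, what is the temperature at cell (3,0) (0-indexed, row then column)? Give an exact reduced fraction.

Answer: 296113/64800

Derivation:
Step 1: cell (3,0) = 14/3
Step 2: cell (3,0) = 44/9
Step 3: cell (3,0) = 9763/2160
Step 4: cell (3,0) = 296113/64800
Full grid after step 4:
  277763/64800 912443/216000 891547/216000 268837/64800
  473119/108000 772037/180000 773803/180000 233263/54000
  478739/108000 807487/180000 804613/180000 248713/54000
  296113/64800 978733/216000 1008397/216000 304627/64800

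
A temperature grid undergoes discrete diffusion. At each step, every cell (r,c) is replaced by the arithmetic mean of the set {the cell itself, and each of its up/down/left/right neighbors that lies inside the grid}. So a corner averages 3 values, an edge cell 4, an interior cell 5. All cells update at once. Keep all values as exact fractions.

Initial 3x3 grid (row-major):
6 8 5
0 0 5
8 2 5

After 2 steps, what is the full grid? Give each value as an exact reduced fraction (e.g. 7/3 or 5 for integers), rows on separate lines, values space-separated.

Answer: 155/36 221/48 29/6
29/8 15/4 67/16
127/36 169/48 23/6

Derivation:
After step 1:
  14/3 19/4 6
  7/2 3 15/4
  10/3 15/4 4
After step 2:
  155/36 221/48 29/6
  29/8 15/4 67/16
  127/36 169/48 23/6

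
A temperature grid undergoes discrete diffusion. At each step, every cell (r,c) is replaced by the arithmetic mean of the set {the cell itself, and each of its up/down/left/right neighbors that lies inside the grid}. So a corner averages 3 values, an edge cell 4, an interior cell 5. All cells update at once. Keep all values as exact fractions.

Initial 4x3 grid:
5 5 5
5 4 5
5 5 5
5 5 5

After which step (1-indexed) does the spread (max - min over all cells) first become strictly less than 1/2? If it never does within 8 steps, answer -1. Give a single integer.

Answer: 1

Derivation:
Step 1: max=5, min=19/4, spread=1/4
  -> spread < 1/2 first at step 1
Step 2: max=5, min=477/100, spread=23/100
Step 3: max=1987/400, min=23189/4800, spread=131/960
Step 4: max=35609/7200, min=209449/43200, spread=841/8640
Step 5: max=7106627/1440000, min=83857949/17280000, spread=56863/691200
Step 6: max=63810457/12960000, min=756065659/155520000, spread=386393/6220800
Step 7: max=25499641187/5184000000, min=302646276869/62208000000, spread=26795339/497664000
Step 8: max=1528113850333/311040000000, min=18178584285871/3732480000000, spread=254051069/5971968000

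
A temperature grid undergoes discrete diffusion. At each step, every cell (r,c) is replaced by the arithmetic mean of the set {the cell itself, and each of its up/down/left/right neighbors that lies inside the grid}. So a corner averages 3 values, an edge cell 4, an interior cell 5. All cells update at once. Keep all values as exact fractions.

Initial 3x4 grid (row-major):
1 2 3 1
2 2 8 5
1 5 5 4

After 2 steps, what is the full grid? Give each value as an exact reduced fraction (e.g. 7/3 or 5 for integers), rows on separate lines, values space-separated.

After step 1:
  5/3 2 7/2 3
  3/2 19/5 23/5 9/2
  8/3 13/4 11/2 14/3
After step 2:
  31/18 329/120 131/40 11/3
  289/120 303/100 219/50 503/120
  89/36 913/240 1081/240 44/9

Answer: 31/18 329/120 131/40 11/3
289/120 303/100 219/50 503/120
89/36 913/240 1081/240 44/9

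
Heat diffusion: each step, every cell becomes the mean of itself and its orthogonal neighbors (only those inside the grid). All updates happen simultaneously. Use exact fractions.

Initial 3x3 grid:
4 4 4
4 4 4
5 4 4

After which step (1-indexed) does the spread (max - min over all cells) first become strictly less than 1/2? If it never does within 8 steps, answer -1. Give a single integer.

Step 1: max=13/3, min=4, spread=1/3
  -> spread < 1/2 first at step 1
Step 2: max=77/18, min=4, spread=5/18
Step 3: max=905/216, min=4, spread=41/216
Step 4: max=53971/12960, min=1451/360, spread=347/2592
Step 5: max=3217337/777600, min=14557/3600, spread=2921/31104
Step 6: max=192452539/46656000, min=1753483/432000, spread=24611/373248
Step 7: max=11516162033/2799360000, min=39536741/9720000, spread=207329/4478976
Step 8: max=689876352451/167961600000, min=2112401599/518400000, spread=1746635/53747712

Answer: 1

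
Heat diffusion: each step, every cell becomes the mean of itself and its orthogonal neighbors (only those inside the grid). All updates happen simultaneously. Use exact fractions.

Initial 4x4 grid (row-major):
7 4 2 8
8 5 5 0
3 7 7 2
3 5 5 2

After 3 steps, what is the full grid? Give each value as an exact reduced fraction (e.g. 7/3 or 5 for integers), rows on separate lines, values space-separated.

After step 1:
  19/3 9/2 19/4 10/3
  23/4 29/5 19/5 15/4
  21/4 27/5 26/5 11/4
  11/3 5 19/4 3
After step 2:
  199/36 1283/240 983/240 71/18
  347/60 101/20 233/50 409/120
  301/60 533/100 219/50 147/40
  167/36 1129/240 359/80 7/2
After step 3:
  11993/2160 7207/1440 32483/7200 8243/2160
  481/90 31403/6000 25913/6000 14119/3600
  4673/900 29377/6000 9013/2000 4489/1200
  10339/2160 34489/7200 10243/2400 311/80

Answer: 11993/2160 7207/1440 32483/7200 8243/2160
481/90 31403/6000 25913/6000 14119/3600
4673/900 29377/6000 9013/2000 4489/1200
10339/2160 34489/7200 10243/2400 311/80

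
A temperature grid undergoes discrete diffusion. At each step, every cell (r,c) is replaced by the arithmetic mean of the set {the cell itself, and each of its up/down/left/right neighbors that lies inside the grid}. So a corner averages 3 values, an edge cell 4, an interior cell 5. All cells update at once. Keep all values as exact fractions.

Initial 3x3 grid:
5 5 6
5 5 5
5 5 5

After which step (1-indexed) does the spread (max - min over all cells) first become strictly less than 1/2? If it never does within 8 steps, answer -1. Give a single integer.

Answer: 1

Derivation:
Step 1: max=16/3, min=5, spread=1/3
  -> spread < 1/2 first at step 1
Step 2: max=95/18, min=5, spread=5/18
Step 3: max=1121/216, min=5, spread=41/216
Step 4: max=66931/12960, min=1811/360, spread=347/2592
Step 5: max=3994937/777600, min=18157/3600, spread=2921/31104
Step 6: max=239108539/46656000, min=2185483/432000, spread=24611/373248
Step 7: max=14315522033/2799360000, min=49256741/9720000, spread=207329/4478976
Step 8: max=857837952451/167961600000, min=2630801599/518400000, spread=1746635/53747712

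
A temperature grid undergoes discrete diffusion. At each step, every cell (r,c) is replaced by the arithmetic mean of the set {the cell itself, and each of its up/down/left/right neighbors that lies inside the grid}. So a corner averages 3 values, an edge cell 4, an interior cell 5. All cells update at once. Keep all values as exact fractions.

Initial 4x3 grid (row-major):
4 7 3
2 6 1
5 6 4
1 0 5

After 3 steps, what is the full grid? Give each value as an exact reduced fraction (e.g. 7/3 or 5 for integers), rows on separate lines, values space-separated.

After step 1:
  13/3 5 11/3
  17/4 22/5 7/2
  7/2 21/5 4
  2 3 3
After step 2:
  163/36 87/20 73/18
  989/240 427/100 467/120
  279/80 191/50 147/40
  17/6 61/20 10/3
After step 3:
  9359/2160 5161/1200 4427/1080
  29531/7200 8181/2000 14303/3600
  8557/2400 7321/2000 92/25
  2249/720 3911/1200 1207/360

Answer: 9359/2160 5161/1200 4427/1080
29531/7200 8181/2000 14303/3600
8557/2400 7321/2000 92/25
2249/720 3911/1200 1207/360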